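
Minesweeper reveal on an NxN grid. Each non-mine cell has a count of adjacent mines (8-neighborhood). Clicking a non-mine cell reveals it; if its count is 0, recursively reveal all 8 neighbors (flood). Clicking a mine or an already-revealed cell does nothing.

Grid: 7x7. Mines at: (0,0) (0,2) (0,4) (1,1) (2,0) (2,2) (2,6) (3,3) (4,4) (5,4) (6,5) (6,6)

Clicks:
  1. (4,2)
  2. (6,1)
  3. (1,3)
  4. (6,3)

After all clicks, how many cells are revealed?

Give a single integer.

Click 1 (4,2) count=1: revealed 1 new [(4,2)] -> total=1
Click 2 (6,1) count=0: revealed 14 new [(3,0) (3,1) (3,2) (4,0) (4,1) (4,3) (5,0) (5,1) (5,2) (5,3) (6,0) (6,1) (6,2) (6,3)] -> total=15
Click 3 (1,3) count=3: revealed 1 new [(1,3)] -> total=16
Click 4 (6,3) count=1: revealed 0 new [(none)] -> total=16

Answer: 16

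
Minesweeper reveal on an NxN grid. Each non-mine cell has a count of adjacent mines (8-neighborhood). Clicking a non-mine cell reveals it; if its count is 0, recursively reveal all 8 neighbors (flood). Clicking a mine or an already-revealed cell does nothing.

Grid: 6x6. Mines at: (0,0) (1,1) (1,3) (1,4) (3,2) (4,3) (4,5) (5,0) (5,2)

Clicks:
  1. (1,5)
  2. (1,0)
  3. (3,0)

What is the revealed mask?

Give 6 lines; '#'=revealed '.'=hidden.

Answer: ......
#....#
##....
##....
##....
......

Derivation:
Click 1 (1,5) count=1: revealed 1 new [(1,5)] -> total=1
Click 2 (1,0) count=2: revealed 1 new [(1,0)] -> total=2
Click 3 (3,0) count=0: revealed 6 new [(2,0) (2,1) (3,0) (3,1) (4,0) (4,1)] -> total=8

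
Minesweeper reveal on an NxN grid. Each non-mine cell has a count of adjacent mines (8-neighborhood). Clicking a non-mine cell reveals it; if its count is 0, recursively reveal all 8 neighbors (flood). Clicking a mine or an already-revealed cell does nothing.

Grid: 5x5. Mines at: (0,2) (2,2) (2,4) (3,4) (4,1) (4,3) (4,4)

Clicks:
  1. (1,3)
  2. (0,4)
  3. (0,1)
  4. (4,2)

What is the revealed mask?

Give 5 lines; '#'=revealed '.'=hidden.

Click 1 (1,3) count=3: revealed 1 new [(1,3)] -> total=1
Click 2 (0,4) count=0: revealed 3 new [(0,3) (0,4) (1,4)] -> total=4
Click 3 (0,1) count=1: revealed 1 new [(0,1)] -> total=5
Click 4 (4,2) count=2: revealed 1 new [(4,2)] -> total=6

Answer: .#.##
...##
.....
.....
..#..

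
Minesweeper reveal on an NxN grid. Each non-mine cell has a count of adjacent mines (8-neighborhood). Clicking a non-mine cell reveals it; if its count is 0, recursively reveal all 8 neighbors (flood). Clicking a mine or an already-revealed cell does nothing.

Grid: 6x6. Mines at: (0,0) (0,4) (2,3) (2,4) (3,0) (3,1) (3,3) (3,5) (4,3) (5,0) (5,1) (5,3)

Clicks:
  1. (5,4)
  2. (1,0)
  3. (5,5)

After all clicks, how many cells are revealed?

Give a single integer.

Click 1 (5,4) count=2: revealed 1 new [(5,4)] -> total=1
Click 2 (1,0) count=1: revealed 1 new [(1,0)] -> total=2
Click 3 (5,5) count=0: revealed 3 new [(4,4) (4,5) (5,5)] -> total=5

Answer: 5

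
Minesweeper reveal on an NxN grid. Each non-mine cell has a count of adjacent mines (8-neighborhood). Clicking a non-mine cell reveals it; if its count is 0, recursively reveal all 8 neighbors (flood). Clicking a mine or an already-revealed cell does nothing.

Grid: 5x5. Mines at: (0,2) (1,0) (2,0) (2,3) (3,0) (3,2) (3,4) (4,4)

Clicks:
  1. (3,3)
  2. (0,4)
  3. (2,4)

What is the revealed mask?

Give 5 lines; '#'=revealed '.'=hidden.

Click 1 (3,3) count=4: revealed 1 new [(3,3)] -> total=1
Click 2 (0,4) count=0: revealed 4 new [(0,3) (0,4) (1,3) (1,4)] -> total=5
Click 3 (2,4) count=2: revealed 1 new [(2,4)] -> total=6

Answer: ...##
...##
....#
...#.
.....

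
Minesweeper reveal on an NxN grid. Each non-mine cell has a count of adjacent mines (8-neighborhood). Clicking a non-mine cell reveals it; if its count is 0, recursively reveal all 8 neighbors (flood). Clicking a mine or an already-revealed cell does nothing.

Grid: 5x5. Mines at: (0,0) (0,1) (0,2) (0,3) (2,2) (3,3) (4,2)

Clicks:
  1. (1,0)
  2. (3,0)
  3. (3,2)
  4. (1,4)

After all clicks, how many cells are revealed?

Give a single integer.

Answer: 10

Derivation:
Click 1 (1,0) count=2: revealed 1 new [(1,0)] -> total=1
Click 2 (3,0) count=0: revealed 7 new [(1,1) (2,0) (2,1) (3,0) (3,1) (4,0) (4,1)] -> total=8
Click 3 (3,2) count=3: revealed 1 new [(3,2)] -> total=9
Click 4 (1,4) count=1: revealed 1 new [(1,4)] -> total=10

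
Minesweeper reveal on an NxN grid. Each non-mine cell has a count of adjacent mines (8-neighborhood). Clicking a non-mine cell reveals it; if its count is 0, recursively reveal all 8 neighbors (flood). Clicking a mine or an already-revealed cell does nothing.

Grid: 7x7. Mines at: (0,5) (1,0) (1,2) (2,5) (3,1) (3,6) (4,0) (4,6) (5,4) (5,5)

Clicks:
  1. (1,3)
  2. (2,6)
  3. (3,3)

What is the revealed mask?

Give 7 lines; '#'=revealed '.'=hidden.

Answer: .......
...#...
..###.#
..###..
..###..
.......
.......

Derivation:
Click 1 (1,3) count=1: revealed 1 new [(1,3)] -> total=1
Click 2 (2,6) count=2: revealed 1 new [(2,6)] -> total=2
Click 3 (3,3) count=0: revealed 9 new [(2,2) (2,3) (2,4) (3,2) (3,3) (3,4) (4,2) (4,3) (4,4)] -> total=11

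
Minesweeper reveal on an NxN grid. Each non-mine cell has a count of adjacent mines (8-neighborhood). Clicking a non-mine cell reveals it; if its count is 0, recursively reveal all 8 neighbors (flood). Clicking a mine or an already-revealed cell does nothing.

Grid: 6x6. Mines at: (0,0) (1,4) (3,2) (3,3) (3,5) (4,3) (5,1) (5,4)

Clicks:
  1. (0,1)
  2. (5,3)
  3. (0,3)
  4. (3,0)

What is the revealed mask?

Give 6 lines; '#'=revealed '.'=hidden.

Click 1 (0,1) count=1: revealed 1 new [(0,1)] -> total=1
Click 2 (5,3) count=2: revealed 1 new [(5,3)] -> total=2
Click 3 (0,3) count=1: revealed 1 new [(0,3)] -> total=3
Click 4 (3,0) count=0: revealed 8 new [(1,0) (1,1) (2,0) (2,1) (3,0) (3,1) (4,0) (4,1)] -> total=11

Answer: .#.#..
##....
##....
##....
##....
...#..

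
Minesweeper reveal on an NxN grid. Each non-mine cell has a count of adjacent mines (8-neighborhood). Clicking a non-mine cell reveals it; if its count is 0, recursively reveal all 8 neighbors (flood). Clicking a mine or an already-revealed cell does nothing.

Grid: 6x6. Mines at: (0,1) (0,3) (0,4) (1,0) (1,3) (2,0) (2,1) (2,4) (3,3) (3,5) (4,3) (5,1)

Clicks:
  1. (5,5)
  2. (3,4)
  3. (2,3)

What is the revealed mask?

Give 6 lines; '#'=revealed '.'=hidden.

Click 1 (5,5) count=0: revealed 4 new [(4,4) (4,5) (5,4) (5,5)] -> total=4
Click 2 (3,4) count=4: revealed 1 new [(3,4)] -> total=5
Click 3 (2,3) count=3: revealed 1 new [(2,3)] -> total=6

Answer: ......
......
...#..
....#.
....##
....##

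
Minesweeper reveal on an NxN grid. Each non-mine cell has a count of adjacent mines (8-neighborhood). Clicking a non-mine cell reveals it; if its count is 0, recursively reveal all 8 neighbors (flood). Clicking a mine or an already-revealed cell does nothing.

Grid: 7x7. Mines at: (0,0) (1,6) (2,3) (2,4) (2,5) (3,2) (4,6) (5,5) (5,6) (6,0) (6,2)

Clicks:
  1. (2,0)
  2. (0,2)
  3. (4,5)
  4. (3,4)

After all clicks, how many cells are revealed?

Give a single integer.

Click 1 (2,0) count=0: revealed 10 new [(1,0) (1,1) (2,0) (2,1) (3,0) (3,1) (4,0) (4,1) (5,0) (5,1)] -> total=10
Click 2 (0,2) count=0: revealed 9 new [(0,1) (0,2) (0,3) (0,4) (0,5) (1,2) (1,3) (1,4) (1,5)] -> total=19
Click 3 (4,5) count=3: revealed 1 new [(4,5)] -> total=20
Click 4 (3,4) count=3: revealed 1 new [(3,4)] -> total=21

Answer: 21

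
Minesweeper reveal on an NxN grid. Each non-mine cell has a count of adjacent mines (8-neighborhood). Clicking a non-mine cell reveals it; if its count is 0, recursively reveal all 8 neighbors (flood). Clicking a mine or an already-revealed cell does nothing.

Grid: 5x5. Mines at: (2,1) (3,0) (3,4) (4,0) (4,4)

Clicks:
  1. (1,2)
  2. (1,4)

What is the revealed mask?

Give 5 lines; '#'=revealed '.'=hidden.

Click 1 (1,2) count=1: revealed 1 new [(1,2)] -> total=1
Click 2 (1,4) count=0: revealed 12 new [(0,0) (0,1) (0,2) (0,3) (0,4) (1,0) (1,1) (1,3) (1,4) (2,2) (2,3) (2,4)] -> total=13

Answer: #####
#####
..###
.....
.....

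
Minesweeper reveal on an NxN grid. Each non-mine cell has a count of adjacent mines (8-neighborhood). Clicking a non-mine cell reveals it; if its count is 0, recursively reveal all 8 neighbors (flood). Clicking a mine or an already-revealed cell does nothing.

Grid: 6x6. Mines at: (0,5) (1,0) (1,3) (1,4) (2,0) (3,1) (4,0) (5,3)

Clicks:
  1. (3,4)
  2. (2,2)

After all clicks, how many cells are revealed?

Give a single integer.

Answer: 14

Derivation:
Click 1 (3,4) count=0: revealed 14 new [(2,2) (2,3) (2,4) (2,5) (3,2) (3,3) (3,4) (3,5) (4,2) (4,3) (4,4) (4,5) (5,4) (5,5)] -> total=14
Click 2 (2,2) count=2: revealed 0 new [(none)] -> total=14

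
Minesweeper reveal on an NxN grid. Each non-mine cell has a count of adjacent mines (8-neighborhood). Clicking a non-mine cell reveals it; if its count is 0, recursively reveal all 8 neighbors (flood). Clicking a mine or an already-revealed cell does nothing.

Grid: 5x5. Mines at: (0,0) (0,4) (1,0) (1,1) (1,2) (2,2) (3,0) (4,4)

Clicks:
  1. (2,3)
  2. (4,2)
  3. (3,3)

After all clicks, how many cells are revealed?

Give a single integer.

Answer: 7

Derivation:
Click 1 (2,3) count=2: revealed 1 new [(2,3)] -> total=1
Click 2 (4,2) count=0: revealed 6 new [(3,1) (3,2) (3,3) (4,1) (4,2) (4,3)] -> total=7
Click 3 (3,3) count=2: revealed 0 new [(none)] -> total=7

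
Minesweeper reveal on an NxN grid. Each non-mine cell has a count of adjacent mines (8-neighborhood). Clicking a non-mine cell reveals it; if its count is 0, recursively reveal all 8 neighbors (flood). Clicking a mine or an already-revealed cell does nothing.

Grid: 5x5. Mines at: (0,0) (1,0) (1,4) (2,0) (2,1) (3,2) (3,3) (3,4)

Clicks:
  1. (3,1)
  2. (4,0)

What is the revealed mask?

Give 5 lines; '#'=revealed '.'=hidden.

Answer: .....
.....
.....
##...
##...

Derivation:
Click 1 (3,1) count=3: revealed 1 new [(3,1)] -> total=1
Click 2 (4,0) count=0: revealed 3 new [(3,0) (4,0) (4,1)] -> total=4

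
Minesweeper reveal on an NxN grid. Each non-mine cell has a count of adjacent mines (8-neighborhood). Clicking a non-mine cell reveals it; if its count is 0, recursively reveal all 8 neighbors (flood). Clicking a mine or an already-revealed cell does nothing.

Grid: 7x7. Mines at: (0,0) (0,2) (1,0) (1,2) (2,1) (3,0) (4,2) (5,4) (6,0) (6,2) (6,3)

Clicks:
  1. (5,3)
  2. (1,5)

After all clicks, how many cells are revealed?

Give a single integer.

Answer: 25

Derivation:
Click 1 (5,3) count=4: revealed 1 new [(5,3)] -> total=1
Click 2 (1,5) count=0: revealed 24 new [(0,3) (0,4) (0,5) (0,6) (1,3) (1,4) (1,5) (1,6) (2,3) (2,4) (2,5) (2,6) (3,3) (3,4) (3,5) (3,6) (4,3) (4,4) (4,5) (4,6) (5,5) (5,6) (6,5) (6,6)] -> total=25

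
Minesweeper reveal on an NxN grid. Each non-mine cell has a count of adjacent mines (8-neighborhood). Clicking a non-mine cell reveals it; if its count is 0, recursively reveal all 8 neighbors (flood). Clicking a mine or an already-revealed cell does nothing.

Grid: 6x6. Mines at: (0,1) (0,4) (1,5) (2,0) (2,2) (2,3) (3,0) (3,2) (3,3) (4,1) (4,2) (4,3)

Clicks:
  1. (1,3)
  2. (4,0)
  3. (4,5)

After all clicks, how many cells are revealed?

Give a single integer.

Click 1 (1,3) count=3: revealed 1 new [(1,3)] -> total=1
Click 2 (4,0) count=2: revealed 1 new [(4,0)] -> total=2
Click 3 (4,5) count=0: revealed 8 new [(2,4) (2,5) (3,4) (3,5) (4,4) (4,5) (5,4) (5,5)] -> total=10

Answer: 10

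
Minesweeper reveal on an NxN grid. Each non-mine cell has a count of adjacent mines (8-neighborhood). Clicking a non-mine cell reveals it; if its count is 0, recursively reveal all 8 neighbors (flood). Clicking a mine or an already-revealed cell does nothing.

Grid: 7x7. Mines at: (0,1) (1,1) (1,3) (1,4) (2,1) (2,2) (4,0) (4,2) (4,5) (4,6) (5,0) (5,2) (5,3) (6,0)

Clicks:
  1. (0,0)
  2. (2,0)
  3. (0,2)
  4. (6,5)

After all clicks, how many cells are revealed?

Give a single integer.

Answer: 9

Derivation:
Click 1 (0,0) count=2: revealed 1 new [(0,0)] -> total=1
Click 2 (2,0) count=2: revealed 1 new [(2,0)] -> total=2
Click 3 (0,2) count=3: revealed 1 new [(0,2)] -> total=3
Click 4 (6,5) count=0: revealed 6 new [(5,4) (5,5) (5,6) (6,4) (6,5) (6,6)] -> total=9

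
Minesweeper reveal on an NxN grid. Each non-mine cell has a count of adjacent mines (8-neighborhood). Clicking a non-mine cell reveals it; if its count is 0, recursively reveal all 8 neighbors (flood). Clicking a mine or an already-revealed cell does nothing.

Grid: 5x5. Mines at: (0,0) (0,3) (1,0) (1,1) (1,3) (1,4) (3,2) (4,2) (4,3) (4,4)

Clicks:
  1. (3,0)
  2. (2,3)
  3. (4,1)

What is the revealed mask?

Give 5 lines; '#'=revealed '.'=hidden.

Answer: .....
.....
##.#.
##...
##...

Derivation:
Click 1 (3,0) count=0: revealed 6 new [(2,0) (2,1) (3,0) (3,1) (4,0) (4,1)] -> total=6
Click 2 (2,3) count=3: revealed 1 new [(2,3)] -> total=7
Click 3 (4,1) count=2: revealed 0 new [(none)] -> total=7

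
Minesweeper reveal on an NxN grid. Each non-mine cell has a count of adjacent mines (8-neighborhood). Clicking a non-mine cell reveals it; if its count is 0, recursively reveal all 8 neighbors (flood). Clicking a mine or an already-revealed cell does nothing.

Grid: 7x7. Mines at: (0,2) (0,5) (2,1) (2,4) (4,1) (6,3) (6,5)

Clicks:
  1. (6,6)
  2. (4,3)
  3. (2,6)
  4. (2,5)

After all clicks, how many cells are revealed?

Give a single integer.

Answer: 20

Derivation:
Click 1 (6,6) count=1: revealed 1 new [(6,6)] -> total=1
Click 2 (4,3) count=0: revealed 19 new [(1,5) (1,6) (2,5) (2,6) (3,2) (3,3) (3,4) (3,5) (3,6) (4,2) (4,3) (4,4) (4,5) (4,6) (5,2) (5,3) (5,4) (5,5) (5,6)] -> total=20
Click 3 (2,6) count=0: revealed 0 new [(none)] -> total=20
Click 4 (2,5) count=1: revealed 0 new [(none)] -> total=20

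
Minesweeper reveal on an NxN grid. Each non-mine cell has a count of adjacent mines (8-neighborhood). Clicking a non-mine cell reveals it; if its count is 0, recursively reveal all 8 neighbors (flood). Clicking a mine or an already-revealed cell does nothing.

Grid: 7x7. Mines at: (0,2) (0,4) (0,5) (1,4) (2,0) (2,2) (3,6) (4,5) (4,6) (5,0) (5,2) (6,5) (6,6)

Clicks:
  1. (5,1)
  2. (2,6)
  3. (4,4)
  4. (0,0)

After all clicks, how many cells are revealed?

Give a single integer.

Answer: 7

Derivation:
Click 1 (5,1) count=2: revealed 1 new [(5,1)] -> total=1
Click 2 (2,6) count=1: revealed 1 new [(2,6)] -> total=2
Click 3 (4,4) count=1: revealed 1 new [(4,4)] -> total=3
Click 4 (0,0) count=0: revealed 4 new [(0,0) (0,1) (1,0) (1,1)] -> total=7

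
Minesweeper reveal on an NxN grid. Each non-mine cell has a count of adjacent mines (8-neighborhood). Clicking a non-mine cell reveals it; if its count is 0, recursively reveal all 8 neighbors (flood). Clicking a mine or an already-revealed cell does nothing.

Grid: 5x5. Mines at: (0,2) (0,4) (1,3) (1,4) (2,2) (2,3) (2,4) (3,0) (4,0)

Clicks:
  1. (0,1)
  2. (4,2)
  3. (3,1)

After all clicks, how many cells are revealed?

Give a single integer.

Answer: 9

Derivation:
Click 1 (0,1) count=1: revealed 1 new [(0,1)] -> total=1
Click 2 (4,2) count=0: revealed 8 new [(3,1) (3,2) (3,3) (3,4) (4,1) (4,2) (4,3) (4,4)] -> total=9
Click 3 (3,1) count=3: revealed 0 new [(none)] -> total=9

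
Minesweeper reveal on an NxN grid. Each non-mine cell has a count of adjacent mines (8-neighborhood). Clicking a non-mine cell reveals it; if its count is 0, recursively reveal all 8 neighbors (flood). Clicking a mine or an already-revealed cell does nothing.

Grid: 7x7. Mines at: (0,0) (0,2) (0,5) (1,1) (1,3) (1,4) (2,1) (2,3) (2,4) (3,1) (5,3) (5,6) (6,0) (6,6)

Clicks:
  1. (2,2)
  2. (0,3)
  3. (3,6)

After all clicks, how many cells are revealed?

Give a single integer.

Answer: 10

Derivation:
Click 1 (2,2) count=5: revealed 1 new [(2,2)] -> total=1
Click 2 (0,3) count=3: revealed 1 new [(0,3)] -> total=2
Click 3 (3,6) count=0: revealed 8 new [(1,5) (1,6) (2,5) (2,6) (3,5) (3,6) (4,5) (4,6)] -> total=10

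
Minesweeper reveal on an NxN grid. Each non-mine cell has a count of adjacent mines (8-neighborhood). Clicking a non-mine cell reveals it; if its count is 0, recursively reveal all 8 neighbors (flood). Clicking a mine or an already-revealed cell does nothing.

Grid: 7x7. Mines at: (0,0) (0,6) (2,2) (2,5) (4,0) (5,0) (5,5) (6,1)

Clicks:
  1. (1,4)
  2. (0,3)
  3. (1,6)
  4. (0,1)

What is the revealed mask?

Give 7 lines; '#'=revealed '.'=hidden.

Click 1 (1,4) count=1: revealed 1 new [(1,4)] -> total=1
Click 2 (0,3) count=0: revealed 9 new [(0,1) (0,2) (0,3) (0,4) (0,5) (1,1) (1,2) (1,3) (1,5)] -> total=10
Click 3 (1,6) count=2: revealed 1 new [(1,6)] -> total=11
Click 4 (0,1) count=1: revealed 0 new [(none)] -> total=11

Answer: .#####.
.######
.......
.......
.......
.......
.......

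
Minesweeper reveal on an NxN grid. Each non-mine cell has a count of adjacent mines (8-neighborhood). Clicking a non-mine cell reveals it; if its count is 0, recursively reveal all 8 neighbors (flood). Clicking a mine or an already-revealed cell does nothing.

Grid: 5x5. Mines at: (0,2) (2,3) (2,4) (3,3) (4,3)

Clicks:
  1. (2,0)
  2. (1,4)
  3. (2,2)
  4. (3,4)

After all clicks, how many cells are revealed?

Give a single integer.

Answer: 16

Derivation:
Click 1 (2,0) count=0: revealed 14 new [(0,0) (0,1) (1,0) (1,1) (1,2) (2,0) (2,1) (2,2) (3,0) (3,1) (3,2) (4,0) (4,1) (4,2)] -> total=14
Click 2 (1,4) count=2: revealed 1 new [(1,4)] -> total=15
Click 3 (2,2) count=2: revealed 0 new [(none)] -> total=15
Click 4 (3,4) count=4: revealed 1 new [(3,4)] -> total=16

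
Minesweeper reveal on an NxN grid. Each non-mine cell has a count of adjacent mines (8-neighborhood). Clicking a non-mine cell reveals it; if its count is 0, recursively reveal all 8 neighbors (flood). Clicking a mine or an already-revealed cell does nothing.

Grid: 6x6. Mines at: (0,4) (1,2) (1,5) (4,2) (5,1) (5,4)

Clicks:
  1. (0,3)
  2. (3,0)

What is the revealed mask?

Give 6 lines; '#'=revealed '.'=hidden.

Click 1 (0,3) count=2: revealed 1 new [(0,3)] -> total=1
Click 2 (3,0) count=0: revealed 10 new [(0,0) (0,1) (1,0) (1,1) (2,0) (2,1) (3,0) (3,1) (4,0) (4,1)] -> total=11

Answer: ##.#..
##....
##....
##....
##....
......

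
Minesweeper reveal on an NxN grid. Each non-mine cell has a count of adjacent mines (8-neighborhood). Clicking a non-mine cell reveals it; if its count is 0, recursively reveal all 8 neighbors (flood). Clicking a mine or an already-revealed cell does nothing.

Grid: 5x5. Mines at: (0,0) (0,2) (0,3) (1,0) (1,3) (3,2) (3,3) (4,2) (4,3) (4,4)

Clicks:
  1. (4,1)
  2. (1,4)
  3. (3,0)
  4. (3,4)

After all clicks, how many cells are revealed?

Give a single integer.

Click 1 (4,1) count=2: revealed 1 new [(4,1)] -> total=1
Click 2 (1,4) count=2: revealed 1 new [(1,4)] -> total=2
Click 3 (3,0) count=0: revealed 5 new [(2,0) (2,1) (3,0) (3,1) (4,0)] -> total=7
Click 4 (3,4) count=3: revealed 1 new [(3,4)] -> total=8

Answer: 8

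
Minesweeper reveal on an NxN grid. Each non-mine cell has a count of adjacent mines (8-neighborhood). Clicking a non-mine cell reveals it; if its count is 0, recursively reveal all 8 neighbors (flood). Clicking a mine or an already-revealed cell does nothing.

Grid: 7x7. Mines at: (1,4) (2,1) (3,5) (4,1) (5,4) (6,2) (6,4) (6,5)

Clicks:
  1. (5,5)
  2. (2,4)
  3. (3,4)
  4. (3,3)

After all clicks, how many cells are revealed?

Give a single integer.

Click 1 (5,5) count=3: revealed 1 new [(5,5)] -> total=1
Click 2 (2,4) count=2: revealed 1 new [(2,4)] -> total=2
Click 3 (3,4) count=1: revealed 1 new [(3,4)] -> total=3
Click 4 (3,3) count=0: revealed 7 new [(2,2) (2,3) (3,2) (3,3) (4,2) (4,3) (4,4)] -> total=10

Answer: 10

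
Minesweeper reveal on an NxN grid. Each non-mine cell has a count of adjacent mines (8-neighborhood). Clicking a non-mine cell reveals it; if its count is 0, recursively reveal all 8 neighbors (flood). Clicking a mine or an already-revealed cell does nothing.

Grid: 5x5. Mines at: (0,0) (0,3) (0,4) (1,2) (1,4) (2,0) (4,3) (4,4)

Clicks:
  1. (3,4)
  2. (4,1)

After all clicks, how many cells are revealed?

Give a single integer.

Click 1 (3,4) count=2: revealed 1 new [(3,4)] -> total=1
Click 2 (4,1) count=0: revealed 6 new [(3,0) (3,1) (3,2) (4,0) (4,1) (4,2)] -> total=7

Answer: 7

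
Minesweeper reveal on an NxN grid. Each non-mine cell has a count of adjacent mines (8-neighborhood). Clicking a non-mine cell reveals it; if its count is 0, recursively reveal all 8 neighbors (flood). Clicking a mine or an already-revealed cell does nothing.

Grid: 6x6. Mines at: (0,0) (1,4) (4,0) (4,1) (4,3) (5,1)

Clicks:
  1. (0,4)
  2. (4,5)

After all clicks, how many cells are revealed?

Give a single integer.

Answer: 9

Derivation:
Click 1 (0,4) count=1: revealed 1 new [(0,4)] -> total=1
Click 2 (4,5) count=0: revealed 8 new [(2,4) (2,5) (3,4) (3,5) (4,4) (4,5) (5,4) (5,5)] -> total=9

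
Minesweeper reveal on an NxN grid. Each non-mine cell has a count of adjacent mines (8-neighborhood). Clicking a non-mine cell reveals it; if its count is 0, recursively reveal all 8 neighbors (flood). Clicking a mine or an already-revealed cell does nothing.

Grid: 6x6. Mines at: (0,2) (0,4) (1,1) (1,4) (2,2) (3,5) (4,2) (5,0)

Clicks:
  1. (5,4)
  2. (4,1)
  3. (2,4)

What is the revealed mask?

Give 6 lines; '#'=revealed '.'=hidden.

Answer: ......
......
....#.
......
.#.###
...###

Derivation:
Click 1 (5,4) count=0: revealed 6 new [(4,3) (4,4) (4,5) (5,3) (5,4) (5,5)] -> total=6
Click 2 (4,1) count=2: revealed 1 new [(4,1)] -> total=7
Click 3 (2,4) count=2: revealed 1 new [(2,4)] -> total=8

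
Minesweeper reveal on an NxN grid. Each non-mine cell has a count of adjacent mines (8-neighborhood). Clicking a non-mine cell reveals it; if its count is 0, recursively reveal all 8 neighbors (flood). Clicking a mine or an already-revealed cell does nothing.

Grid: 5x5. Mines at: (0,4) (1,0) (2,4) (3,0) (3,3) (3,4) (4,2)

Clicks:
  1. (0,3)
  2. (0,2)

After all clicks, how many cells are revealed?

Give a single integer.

Answer: 9

Derivation:
Click 1 (0,3) count=1: revealed 1 new [(0,3)] -> total=1
Click 2 (0,2) count=0: revealed 8 new [(0,1) (0,2) (1,1) (1,2) (1,3) (2,1) (2,2) (2,3)] -> total=9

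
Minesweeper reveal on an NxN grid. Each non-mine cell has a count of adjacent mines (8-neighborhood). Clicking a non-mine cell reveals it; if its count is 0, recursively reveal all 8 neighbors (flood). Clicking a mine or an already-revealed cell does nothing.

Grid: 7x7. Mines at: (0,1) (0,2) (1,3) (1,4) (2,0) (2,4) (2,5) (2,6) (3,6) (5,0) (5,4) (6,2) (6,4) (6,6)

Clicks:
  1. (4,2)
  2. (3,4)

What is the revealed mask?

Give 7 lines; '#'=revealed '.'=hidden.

Click 1 (4,2) count=0: revealed 12 new [(2,1) (2,2) (2,3) (3,1) (3,2) (3,3) (4,1) (4,2) (4,3) (5,1) (5,2) (5,3)] -> total=12
Click 2 (3,4) count=2: revealed 1 new [(3,4)] -> total=13

Answer: .......
.......
.###...
.####..
.###...
.###...
.......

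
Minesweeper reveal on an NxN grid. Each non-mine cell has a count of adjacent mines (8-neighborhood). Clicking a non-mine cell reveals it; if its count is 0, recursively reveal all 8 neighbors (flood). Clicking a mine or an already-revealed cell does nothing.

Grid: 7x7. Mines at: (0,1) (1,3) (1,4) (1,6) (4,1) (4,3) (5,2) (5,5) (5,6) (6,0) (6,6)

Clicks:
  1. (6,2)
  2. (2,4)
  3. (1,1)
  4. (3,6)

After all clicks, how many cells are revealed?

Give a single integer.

Answer: 11

Derivation:
Click 1 (6,2) count=1: revealed 1 new [(6,2)] -> total=1
Click 2 (2,4) count=2: revealed 1 new [(2,4)] -> total=2
Click 3 (1,1) count=1: revealed 1 new [(1,1)] -> total=3
Click 4 (3,6) count=0: revealed 8 new [(2,5) (2,6) (3,4) (3,5) (3,6) (4,4) (4,5) (4,6)] -> total=11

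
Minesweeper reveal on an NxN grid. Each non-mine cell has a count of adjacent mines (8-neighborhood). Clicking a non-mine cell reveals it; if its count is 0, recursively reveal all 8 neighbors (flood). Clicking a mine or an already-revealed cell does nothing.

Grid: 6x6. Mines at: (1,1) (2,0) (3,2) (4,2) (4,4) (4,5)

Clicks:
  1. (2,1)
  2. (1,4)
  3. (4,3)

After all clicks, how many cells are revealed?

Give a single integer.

Answer: 17

Derivation:
Click 1 (2,1) count=3: revealed 1 new [(2,1)] -> total=1
Click 2 (1,4) count=0: revealed 15 new [(0,2) (0,3) (0,4) (0,5) (1,2) (1,3) (1,4) (1,5) (2,2) (2,3) (2,4) (2,5) (3,3) (3,4) (3,5)] -> total=16
Click 3 (4,3) count=3: revealed 1 new [(4,3)] -> total=17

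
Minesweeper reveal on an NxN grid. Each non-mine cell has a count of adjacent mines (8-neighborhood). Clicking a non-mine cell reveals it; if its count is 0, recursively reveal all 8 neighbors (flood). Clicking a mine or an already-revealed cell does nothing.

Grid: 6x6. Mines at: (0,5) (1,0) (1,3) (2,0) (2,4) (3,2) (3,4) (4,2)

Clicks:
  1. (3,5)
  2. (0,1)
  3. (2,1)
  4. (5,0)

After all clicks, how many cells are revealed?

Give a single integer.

Answer: 9

Derivation:
Click 1 (3,5) count=2: revealed 1 new [(3,5)] -> total=1
Click 2 (0,1) count=1: revealed 1 new [(0,1)] -> total=2
Click 3 (2,1) count=3: revealed 1 new [(2,1)] -> total=3
Click 4 (5,0) count=0: revealed 6 new [(3,0) (3,1) (4,0) (4,1) (5,0) (5,1)] -> total=9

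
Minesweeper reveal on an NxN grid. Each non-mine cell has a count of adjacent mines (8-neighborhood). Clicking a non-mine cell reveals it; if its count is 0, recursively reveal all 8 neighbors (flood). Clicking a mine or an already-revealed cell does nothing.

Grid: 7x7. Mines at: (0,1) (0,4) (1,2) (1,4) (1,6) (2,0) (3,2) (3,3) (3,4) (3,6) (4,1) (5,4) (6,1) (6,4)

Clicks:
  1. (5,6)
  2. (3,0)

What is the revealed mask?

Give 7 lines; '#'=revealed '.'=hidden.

Answer: .......
.......
.......
#......
.....##
.....##
.....##

Derivation:
Click 1 (5,6) count=0: revealed 6 new [(4,5) (4,6) (5,5) (5,6) (6,5) (6,6)] -> total=6
Click 2 (3,0) count=2: revealed 1 new [(3,0)] -> total=7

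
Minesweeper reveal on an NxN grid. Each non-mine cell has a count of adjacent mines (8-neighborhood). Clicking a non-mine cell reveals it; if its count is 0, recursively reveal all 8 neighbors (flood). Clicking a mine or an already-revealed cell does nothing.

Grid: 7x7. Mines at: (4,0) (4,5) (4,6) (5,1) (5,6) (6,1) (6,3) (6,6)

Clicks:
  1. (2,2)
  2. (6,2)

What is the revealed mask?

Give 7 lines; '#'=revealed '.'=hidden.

Click 1 (2,2) count=0: revealed 35 new [(0,0) (0,1) (0,2) (0,3) (0,4) (0,5) (0,6) (1,0) (1,1) (1,2) (1,3) (1,4) (1,5) (1,6) (2,0) (2,1) (2,2) (2,3) (2,4) (2,5) (2,6) (3,0) (3,1) (3,2) (3,3) (3,4) (3,5) (3,6) (4,1) (4,2) (4,3) (4,4) (5,2) (5,3) (5,4)] -> total=35
Click 2 (6,2) count=3: revealed 1 new [(6,2)] -> total=36

Answer: #######
#######
#######
#######
.####..
..###..
..#....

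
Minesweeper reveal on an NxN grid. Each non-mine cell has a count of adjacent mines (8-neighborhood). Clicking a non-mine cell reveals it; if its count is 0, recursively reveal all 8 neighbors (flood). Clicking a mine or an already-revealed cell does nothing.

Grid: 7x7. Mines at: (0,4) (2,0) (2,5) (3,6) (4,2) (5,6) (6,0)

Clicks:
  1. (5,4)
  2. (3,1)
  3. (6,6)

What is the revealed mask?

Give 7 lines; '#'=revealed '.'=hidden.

Click 1 (5,4) count=0: revealed 16 new [(3,3) (3,4) (3,5) (4,3) (4,4) (4,5) (5,1) (5,2) (5,3) (5,4) (5,5) (6,1) (6,2) (6,3) (6,4) (6,5)] -> total=16
Click 2 (3,1) count=2: revealed 1 new [(3,1)] -> total=17
Click 3 (6,6) count=1: revealed 1 new [(6,6)] -> total=18

Answer: .......
.......
.......
.#.###.
...###.
.#####.
.######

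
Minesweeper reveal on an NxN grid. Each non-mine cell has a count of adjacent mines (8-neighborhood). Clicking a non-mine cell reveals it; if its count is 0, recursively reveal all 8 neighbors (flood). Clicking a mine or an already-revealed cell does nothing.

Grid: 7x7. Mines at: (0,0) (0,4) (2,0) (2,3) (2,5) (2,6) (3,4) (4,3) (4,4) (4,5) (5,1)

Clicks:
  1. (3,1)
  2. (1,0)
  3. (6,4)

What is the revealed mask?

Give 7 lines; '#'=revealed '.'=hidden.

Click 1 (3,1) count=1: revealed 1 new [(3,1)] -> total=1
Click 2 (1,0) count=2: revealed 1 new [(1,0)] -> total=2
Click 3 (6,4) count=0: revealed 10 new [(5,2) (5,3) (5,4) (5,5) (5,6) (6,2) (6,3) (6,4) (6,5) (6,6)] -> total=12

Answer: .......
#......
.......
.#.....
.......
..#####
..#####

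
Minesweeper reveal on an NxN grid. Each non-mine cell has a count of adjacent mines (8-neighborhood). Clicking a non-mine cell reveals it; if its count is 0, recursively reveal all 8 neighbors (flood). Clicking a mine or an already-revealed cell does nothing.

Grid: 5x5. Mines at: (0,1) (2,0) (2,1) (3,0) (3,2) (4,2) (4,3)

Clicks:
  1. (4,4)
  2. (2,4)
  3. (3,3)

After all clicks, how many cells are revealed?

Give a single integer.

Click 1 (4,4) count=1: revealed 1 new [(4,4)] -> total=1
Click 2 (2,4) count=0: revealed 11 new [(0,2) (0,3) (0,4) (1,2) (1,3) (1,4) (2,2) (2,3) (2,4) (3,3) (3,4)] -> total=12
Click 3 (3,3) count=3: revealed 0 new [(none)] -> total=12

Answer: 12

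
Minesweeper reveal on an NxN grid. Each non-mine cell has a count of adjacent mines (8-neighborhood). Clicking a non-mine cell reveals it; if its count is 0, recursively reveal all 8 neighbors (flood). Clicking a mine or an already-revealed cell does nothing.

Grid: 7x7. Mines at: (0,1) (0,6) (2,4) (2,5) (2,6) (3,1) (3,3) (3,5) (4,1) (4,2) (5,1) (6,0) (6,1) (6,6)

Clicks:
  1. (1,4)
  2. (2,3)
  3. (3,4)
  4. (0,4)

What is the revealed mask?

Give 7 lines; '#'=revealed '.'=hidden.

Click 1 (1,4) count=2: revealed 1 new [(1,4)] -> total=1
Click 2 (2,3) count=2: revealed 1 new [(2,3)] -> total=2
Click 3 (3,4) count=4: revealed 1 new [(3,4)] -> total=3
Click 4 (0,4) count=0: revealed 7 new [(0,2) (0,3) (0,4) (0,5) (1,2) (1,3) (1,5)] -> total=10

Answer: ..####.
..####.
...#...
....#..
.......
.......
.......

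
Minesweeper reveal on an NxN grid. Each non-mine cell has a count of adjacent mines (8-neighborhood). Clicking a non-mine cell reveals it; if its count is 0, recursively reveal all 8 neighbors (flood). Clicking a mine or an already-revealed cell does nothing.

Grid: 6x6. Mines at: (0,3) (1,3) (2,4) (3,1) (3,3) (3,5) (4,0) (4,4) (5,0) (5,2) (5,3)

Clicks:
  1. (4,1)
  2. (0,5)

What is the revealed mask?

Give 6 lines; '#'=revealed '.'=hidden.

Answer: ....##
....##
......
......
.#....
......

Derivation:
Click 1 (4,1) count=4: revealed 1 new [(4,1)] -> total=1
Click 2 (0,5) count=0: revealed 4 new [(0,4) (0,5) (1,4) (1,5)] -> total=5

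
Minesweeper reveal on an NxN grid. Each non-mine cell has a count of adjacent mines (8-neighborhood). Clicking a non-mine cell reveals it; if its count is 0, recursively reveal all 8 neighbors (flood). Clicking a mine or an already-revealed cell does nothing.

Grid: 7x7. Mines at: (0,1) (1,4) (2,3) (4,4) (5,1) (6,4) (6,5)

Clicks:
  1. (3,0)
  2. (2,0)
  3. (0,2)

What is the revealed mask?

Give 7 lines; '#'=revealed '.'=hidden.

Click 1 (3,0) count=0: revealed 12 new [(1,0) (1,1) (1,2) (2,0) (2,1) (2,2) (3,0) (3,1) (3,2) (4,0) (4,1) (4,2)] -> total=12
Click 2 (2,0) count=0: revealed 0 new [(none)] -> total=12
Click 3 (0,2) count=1: revealed 1 new [(0,2)] -> total=13

Answer: ..#....
###....
###....
###....
###....
.......
.......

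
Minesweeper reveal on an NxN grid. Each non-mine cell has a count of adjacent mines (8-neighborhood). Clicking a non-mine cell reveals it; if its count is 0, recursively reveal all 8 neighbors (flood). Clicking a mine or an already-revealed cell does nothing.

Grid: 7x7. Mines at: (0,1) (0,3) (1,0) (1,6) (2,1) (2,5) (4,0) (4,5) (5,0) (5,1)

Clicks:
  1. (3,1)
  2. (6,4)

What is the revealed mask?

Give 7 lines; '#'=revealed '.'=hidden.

Answer: .......
..###..
..###..
.####..
..###..
..#####
..#####

Derivation:
Click 1 (3,1) count=2: revealed 1 new [(3,1)] -> total=1
Click 2 (6,4) count=0: revealed 22 new [(1,2) (1,3) (1,4) (2,2) (2,3) (2,4) (3,2) (3,3) (3,4) (4,2) (4,3) (4,4) (5,2) (5,3) (5,4) (5,5) (5,6) (6,2) (6,3) (6,4) (6,5) (6,6)] -> total=23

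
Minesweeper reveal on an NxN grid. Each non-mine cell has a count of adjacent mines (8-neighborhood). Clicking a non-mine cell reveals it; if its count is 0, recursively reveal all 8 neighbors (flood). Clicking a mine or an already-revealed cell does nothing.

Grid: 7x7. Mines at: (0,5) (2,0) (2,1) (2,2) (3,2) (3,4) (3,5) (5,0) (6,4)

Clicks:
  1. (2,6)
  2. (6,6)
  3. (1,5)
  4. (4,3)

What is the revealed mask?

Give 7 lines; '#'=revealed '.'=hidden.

Answer: .......
.....#.
......#
.......
...#.##
.....##
.....##

Derivation:
Click 1 (2,6) count=1: revealed 1 new [(2,6)] -> total=1
Click 2 (6,6) count=0: revealed 6 new [(4,5) (4,6) (5,5) (5,6) (6,5) (6,6)] -> total=7
Click 3 (1,5) count=1: revealed 1 new [(1,5)] -> total=8
Click 4 (4,3) count=2: revealed 1 new [(4,3)] -> total=9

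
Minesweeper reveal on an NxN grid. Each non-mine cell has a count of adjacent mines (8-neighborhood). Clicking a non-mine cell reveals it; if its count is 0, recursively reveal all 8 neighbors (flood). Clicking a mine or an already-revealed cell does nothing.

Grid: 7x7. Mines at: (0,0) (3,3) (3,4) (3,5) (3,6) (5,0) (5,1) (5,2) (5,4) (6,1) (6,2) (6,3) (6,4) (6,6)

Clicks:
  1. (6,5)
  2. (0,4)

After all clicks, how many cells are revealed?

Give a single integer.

Click 1 (6,5) count=3: revealed 1 new [(6,5)] -> total=1
Click 2 (0,4) count=0: revealed 26 new [(0,1) (0,2) (0,3) (0,4) (0,5) (0,6) (1,0) (1,1) (1,2) (1,3) (1,4) (1,5) (1,6) (2,0) (2,1) (2,2) (2,3) (2,4) (2,5) (2,6) (3,0) (3,1) (3,2) (4,0) (4,1) (4,2)] -> total=27

Answer: 27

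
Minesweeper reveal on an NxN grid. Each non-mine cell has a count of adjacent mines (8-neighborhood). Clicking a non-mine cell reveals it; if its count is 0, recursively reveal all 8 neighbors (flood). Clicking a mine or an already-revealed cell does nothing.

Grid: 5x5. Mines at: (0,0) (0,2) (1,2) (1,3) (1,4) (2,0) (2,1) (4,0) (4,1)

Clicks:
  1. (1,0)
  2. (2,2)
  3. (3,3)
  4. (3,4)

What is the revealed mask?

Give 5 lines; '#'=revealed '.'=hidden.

Answer: .....
#....
..###
..###
..###

Derivation:
Click 1 (1,0) count=3: revealed 1 new [(1,0)] -> total=1
Click 2 (2,2) count=3: revealed 1 new [(2,2)] -> total=2
Click 3 (3,3) count=0: revealed 8 new [(2,3) (2,4) (3,2) (3,3) (3,4) (4,2) (4,3) (4,4)] -> total=10
Click 4 (3,4) count=0: revealed 0 new [(none)] -> total=10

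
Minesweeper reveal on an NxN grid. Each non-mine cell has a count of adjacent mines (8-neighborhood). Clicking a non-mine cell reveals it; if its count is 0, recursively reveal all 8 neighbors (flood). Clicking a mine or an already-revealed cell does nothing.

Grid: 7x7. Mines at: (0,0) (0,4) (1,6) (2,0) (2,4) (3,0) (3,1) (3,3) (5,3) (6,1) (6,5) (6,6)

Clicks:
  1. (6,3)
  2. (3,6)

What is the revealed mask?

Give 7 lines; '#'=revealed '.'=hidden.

Answer: .......
.......
.....##
....###
....###
....###
...#...

Derivation:
Click 1 (6,3) count=1: revealed 1 new [(6,3)] -> total=1
Click 2 (3,6) count=0: revealed 11 new [(2,5) (2,6) (3,4) (3,5) (3,6) (4,4) (4,5) (4,6) (5,4) (5,5) (5,6)] -> total=12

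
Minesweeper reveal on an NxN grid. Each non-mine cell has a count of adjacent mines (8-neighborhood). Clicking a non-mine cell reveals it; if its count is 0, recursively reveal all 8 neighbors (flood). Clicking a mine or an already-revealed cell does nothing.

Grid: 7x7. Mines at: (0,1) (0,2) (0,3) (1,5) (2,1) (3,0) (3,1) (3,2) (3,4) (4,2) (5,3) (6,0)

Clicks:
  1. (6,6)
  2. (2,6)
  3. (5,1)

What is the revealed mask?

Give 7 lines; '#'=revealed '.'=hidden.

Click 1 (6,6) count=0: revealed 13 new [(2,5) (2,6) (3,5) (3,6) (4,4) (4,5) (4,6) (5,4) (5,5) (5,6) (6,4) (6,5) (6,6)] -> total=13
Click 2 (2,6) count=1: revealed 0 new [(none)] -> total=13
Click 3 (5,1) count=2: revealed 1 new [(5,1)] -> total=14

Answer: .......
.......
.....##
.....##
....###
.#..###
....###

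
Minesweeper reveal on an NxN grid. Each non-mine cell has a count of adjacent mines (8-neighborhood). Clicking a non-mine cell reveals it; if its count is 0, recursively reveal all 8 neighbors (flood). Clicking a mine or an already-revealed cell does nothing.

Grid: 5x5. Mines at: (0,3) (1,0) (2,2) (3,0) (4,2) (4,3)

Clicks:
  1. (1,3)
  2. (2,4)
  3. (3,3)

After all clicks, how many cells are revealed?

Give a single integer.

Answer: 6

Derivation:
Click 1 (1,3) count=2: revealed 1 new [(1,3)] -> total=1
Click 2 (2,4) count=0: revealed 5 new [(1,4) (2,3) (2,4) (3,3) (3,4)] -> total=6
Click 3 (3,3) count=3: revealed 0 new [(none)] -> total=6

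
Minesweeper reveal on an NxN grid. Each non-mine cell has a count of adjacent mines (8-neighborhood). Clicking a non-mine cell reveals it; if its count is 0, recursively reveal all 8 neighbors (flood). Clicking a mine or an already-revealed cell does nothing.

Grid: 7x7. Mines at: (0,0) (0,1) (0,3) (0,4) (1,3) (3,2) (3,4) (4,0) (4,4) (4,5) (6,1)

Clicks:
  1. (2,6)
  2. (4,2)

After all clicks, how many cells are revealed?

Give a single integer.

Click 1 (2,6) count=0: revealed 8 new [(0,5) (0,6) (1,5) (1,6) (2,5) (2,6) (3,5) (3,6)] -> total=8
Click 2 (4,2) count=1: revealed 1 new [(4,2)] -> total=9

Answer: 9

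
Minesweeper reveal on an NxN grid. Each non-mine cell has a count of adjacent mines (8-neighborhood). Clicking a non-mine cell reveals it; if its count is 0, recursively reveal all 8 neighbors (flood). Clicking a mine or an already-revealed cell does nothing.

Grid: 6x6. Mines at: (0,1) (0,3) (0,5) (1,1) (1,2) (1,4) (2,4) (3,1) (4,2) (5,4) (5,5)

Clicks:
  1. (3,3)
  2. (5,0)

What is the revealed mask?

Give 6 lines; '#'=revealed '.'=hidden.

Click 1 (3,3) count=2: revealed 1 new [(3,3)] -> total=1
Click 2 (5,0) count=0: revealed 4 new [(4,0) (4,1) (5,0) (5,1)] -> total=5

Answer: ......
......
......
...#..
##....
##....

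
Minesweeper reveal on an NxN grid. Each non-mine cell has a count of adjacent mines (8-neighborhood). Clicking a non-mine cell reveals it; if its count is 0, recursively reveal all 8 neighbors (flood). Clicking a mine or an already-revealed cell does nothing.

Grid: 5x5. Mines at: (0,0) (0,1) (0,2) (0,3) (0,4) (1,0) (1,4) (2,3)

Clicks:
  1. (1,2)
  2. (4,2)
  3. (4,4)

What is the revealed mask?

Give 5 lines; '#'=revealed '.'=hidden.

Click 1 (1,2) count=4: revealed 1 new [(1,2)] -> total=1
Click 2 (4,2) count=0: revealed 13 new [(2,0) (2,1) (2,2) (3,0) (3,1) (3,2) (3,3) (3,4) (4,0) (4,1) (4,2) (4,3) (4,4)] -> total=14
Click 3 (4,4) count=0: revealed 0 new [(none)] -> total=14

Answer: .....
..#..
###..
#####
#####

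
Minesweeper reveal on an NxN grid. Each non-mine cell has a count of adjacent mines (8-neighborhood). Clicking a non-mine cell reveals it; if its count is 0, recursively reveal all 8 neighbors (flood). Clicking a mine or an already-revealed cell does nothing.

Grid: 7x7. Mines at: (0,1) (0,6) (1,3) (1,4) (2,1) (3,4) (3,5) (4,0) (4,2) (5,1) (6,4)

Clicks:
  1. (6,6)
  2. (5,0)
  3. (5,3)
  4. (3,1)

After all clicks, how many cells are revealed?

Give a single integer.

Answer: 9

Derivation:
Click 1 (6,6) count=0: revealed 6 new [(4,5) (4,6) (5,5) (5,6) (6,5) (6,6)] -> total=6
Click 2 (5,0) count=2: revealed 1 new [(5,0)] -> total=7
Click 3 (5,3) count=2: revealed 1 new [(5,3)] -> total=8
Click 4 (3,1) count=3: revealed 1 new [(3,1)] -> total=9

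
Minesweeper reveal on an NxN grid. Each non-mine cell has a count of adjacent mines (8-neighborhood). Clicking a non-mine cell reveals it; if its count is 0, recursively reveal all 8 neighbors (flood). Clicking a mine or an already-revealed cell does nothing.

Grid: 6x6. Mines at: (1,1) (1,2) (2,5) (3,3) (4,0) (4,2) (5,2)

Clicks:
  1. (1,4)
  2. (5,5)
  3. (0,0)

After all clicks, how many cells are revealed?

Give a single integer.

Click 1 (1,4) count=1: revealed 1 new [(1,4)] -> total=1
Click 2 (5,5) count=0: revealed 8 new [(3,4) (3,5) (4,3) (4,4) (4,5) (5,3) (5,4) (5,5)] -> total=9
Click 3 (0,0) count=1: revealed 1 new [(0,0)] -> total=10

Answer: 10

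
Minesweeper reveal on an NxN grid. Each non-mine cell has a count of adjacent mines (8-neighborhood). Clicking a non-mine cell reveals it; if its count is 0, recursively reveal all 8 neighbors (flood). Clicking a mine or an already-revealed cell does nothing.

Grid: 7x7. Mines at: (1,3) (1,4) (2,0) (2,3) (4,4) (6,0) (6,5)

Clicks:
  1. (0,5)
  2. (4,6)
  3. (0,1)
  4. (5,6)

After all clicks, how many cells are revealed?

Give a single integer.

Answer: 18

Derivation:
Click 1 (0,5) count=1: revealed 1 new [(0,5)] -> total=1
Click 2 (4,6) count=0: revealed 11 new [(0,6) (1,5) (1,6) (2,5) (2,6) (3,5) (3,6) (4,5) (4,6) (5,5) (5,6)] -> total=12
Click 3 (0,1) count=0: revealed 6 new [(0,0) (0,1) (0,2) (1,0) (1,1) (1,2)] -> total=18
Click 4 (5,6) count=1: revealed 0 new [(none)] -> total=18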